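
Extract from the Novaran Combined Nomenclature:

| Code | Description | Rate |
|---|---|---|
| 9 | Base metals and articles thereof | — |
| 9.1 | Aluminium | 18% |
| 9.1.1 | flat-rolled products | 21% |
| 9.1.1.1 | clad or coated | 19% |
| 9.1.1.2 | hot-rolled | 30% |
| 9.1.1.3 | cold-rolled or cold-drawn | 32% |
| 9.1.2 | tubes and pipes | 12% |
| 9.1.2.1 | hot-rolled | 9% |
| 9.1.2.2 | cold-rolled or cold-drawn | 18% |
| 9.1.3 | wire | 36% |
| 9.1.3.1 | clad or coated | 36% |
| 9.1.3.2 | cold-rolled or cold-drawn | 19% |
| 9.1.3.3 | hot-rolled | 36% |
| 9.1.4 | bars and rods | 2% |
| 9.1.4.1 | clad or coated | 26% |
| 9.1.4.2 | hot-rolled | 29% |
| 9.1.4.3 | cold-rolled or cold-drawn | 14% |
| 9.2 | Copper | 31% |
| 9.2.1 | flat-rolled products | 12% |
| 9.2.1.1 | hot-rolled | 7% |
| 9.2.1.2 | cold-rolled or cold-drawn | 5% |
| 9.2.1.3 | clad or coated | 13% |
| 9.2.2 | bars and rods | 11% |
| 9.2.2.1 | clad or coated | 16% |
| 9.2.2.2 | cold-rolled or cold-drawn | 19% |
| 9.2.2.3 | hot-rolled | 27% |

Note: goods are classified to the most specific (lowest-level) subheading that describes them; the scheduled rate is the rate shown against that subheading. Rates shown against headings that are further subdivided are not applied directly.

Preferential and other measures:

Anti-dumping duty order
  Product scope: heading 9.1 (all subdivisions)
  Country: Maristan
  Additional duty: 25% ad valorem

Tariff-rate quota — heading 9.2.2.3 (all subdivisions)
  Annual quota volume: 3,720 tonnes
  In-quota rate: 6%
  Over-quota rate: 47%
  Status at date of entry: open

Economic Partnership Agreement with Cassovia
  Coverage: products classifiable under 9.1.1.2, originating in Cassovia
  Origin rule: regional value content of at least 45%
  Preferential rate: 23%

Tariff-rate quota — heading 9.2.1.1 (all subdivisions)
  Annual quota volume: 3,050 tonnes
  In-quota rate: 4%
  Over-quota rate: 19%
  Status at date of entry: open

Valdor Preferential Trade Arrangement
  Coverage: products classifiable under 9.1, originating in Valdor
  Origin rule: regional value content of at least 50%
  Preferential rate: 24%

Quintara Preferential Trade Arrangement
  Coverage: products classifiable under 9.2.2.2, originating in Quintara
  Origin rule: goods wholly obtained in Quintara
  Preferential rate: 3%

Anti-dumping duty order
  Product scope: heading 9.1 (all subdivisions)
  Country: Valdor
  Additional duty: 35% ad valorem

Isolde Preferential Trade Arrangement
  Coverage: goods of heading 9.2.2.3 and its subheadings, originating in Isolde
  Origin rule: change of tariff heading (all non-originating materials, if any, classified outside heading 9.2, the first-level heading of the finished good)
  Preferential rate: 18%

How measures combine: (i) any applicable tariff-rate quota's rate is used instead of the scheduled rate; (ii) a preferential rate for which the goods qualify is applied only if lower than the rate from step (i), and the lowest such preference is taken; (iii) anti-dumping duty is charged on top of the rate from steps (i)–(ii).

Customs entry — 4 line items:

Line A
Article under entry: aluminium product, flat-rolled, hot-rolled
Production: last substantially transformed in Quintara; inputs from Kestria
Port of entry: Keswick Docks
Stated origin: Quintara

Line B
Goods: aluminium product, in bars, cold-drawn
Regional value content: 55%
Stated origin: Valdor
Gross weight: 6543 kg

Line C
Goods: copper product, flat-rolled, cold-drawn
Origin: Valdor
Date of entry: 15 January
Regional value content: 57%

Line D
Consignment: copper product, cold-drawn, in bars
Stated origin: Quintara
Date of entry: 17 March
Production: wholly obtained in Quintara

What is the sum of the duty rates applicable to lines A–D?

Line A: aluminium → 9.1; flat-rolled → 9.1.1; hot-rolled → 9.1.1.2. Scheduled 30%. Quintara agreement on 9.2.2.2: 9.1.1.2 not covered. → 30%.
Line B: aluminium → 9.1; in bars → 9.1.4; cold-drawn → 9.1.4.3. Scheduled 14%. Valdor agreement on 9.1: RVC ≥ 50% → 24% available; preference 24% not lower than 14% → no reduction; anti-dumping (Valdor, 9.1): +35%; total 14% + 35% = 49%. → 49%.
Line C: copper → 9.2; flat-rolled → 9.2.1; cold-drawn → 9.2.1.2. Scheduled 5%. Valdor agreement on 9.1: 9.2.1.2 not covered. → 5%.
Line D: copper → 9.2; in bars → 9.2.2; cold-drawn → 9.2.2.2. Scheduled 19%. Quintara agreement on 9.2.2.2: wholly obtained → 3% available; preferential 3%. → 3%.
Sum: 30% + 49% + 5% + 3% = 87%.

87%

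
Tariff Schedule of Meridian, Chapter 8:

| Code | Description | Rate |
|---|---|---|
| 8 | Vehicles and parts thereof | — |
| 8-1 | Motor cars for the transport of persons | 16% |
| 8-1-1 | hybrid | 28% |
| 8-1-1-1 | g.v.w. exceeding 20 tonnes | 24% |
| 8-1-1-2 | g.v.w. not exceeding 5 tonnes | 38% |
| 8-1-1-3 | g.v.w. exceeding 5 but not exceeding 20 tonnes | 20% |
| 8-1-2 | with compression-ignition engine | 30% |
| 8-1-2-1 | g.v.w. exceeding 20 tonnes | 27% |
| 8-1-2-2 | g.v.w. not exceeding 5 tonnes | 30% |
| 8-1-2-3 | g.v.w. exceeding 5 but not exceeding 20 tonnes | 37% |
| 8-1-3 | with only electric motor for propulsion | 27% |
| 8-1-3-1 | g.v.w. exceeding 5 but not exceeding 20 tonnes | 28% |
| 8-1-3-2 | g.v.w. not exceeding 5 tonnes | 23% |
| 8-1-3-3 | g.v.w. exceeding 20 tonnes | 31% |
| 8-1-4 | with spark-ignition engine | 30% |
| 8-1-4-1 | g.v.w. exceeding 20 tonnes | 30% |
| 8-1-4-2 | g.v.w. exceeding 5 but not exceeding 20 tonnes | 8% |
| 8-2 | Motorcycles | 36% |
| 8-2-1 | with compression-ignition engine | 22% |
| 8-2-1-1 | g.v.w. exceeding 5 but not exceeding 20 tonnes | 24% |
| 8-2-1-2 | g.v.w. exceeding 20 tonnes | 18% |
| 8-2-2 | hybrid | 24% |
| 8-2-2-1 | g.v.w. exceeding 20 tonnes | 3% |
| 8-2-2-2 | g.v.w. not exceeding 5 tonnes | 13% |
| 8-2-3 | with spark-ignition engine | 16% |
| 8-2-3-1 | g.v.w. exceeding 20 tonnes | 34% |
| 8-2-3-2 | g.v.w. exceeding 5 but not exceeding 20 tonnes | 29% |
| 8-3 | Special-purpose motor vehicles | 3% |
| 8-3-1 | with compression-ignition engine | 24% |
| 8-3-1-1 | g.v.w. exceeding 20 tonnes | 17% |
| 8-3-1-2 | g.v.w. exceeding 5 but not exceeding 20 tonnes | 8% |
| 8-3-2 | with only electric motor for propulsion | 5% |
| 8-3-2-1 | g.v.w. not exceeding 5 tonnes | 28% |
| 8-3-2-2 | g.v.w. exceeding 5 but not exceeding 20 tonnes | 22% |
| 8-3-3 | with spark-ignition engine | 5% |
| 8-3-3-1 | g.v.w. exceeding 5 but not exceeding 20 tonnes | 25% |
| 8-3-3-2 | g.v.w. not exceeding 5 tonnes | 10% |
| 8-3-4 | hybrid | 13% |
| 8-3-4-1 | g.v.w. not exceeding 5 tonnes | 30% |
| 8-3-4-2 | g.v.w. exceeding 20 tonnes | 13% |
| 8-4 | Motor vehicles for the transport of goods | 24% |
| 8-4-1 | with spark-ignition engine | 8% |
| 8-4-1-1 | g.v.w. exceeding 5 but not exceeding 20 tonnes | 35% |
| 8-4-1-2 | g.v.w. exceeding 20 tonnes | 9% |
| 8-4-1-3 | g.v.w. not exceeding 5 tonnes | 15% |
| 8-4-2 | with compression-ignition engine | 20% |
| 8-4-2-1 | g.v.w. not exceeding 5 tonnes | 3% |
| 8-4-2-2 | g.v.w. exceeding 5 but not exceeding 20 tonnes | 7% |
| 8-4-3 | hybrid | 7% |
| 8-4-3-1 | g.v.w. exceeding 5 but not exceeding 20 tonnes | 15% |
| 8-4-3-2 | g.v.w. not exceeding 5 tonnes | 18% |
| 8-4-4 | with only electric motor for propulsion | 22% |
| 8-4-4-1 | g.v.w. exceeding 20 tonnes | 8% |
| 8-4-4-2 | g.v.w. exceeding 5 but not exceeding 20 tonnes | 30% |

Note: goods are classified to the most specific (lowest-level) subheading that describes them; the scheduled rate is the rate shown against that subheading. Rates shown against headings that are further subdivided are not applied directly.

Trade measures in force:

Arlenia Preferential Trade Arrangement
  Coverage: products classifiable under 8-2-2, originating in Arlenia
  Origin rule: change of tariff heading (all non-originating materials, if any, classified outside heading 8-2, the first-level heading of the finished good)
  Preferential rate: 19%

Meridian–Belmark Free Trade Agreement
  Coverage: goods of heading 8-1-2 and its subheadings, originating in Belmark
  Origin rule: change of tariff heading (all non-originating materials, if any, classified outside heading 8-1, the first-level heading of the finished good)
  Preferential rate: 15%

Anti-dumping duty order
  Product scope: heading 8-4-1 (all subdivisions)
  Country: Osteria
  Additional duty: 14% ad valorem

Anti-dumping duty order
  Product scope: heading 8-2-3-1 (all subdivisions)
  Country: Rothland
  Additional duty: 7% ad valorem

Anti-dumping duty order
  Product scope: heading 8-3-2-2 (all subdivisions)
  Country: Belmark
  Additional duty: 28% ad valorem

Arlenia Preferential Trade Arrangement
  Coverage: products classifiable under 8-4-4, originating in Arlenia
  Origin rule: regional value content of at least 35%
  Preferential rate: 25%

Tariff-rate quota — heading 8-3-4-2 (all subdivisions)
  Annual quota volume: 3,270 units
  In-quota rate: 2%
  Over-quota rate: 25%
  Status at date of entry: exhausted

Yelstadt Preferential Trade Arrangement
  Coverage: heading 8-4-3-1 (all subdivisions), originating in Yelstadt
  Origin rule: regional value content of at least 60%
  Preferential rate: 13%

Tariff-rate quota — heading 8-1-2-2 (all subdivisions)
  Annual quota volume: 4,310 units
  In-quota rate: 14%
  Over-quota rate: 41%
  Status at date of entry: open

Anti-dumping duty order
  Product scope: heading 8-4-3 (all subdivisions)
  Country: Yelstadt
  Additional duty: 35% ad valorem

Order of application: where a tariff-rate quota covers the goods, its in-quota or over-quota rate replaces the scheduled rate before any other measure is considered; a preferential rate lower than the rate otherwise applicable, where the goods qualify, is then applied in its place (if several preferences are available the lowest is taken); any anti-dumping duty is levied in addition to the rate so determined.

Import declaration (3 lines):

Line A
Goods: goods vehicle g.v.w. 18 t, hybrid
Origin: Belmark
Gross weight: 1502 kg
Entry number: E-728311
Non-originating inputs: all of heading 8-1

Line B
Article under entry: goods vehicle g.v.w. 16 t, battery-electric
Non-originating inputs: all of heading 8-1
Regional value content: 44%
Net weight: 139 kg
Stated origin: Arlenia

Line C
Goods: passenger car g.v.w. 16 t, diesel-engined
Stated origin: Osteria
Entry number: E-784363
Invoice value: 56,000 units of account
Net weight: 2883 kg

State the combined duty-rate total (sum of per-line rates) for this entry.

Line A: goods vehicle → 8-4; hybrid → 8-4-3; g.v.w. 18 t → 8-4-3-1. Scheduled 15%. Belmark agreement on 8-1-2: 8-4-3-1 not covered. → 15%.
Line B: goods vehicle → 8-4; battery-electric → 8-4-4; g.v.w. 16 t → 8-4-4-2. Scheduled 30%. Arlenia agreement on 8-2-2: 8-4-4-2 not covered; Arlenia agreement on 8-4-4: RVC ≥ 35% → 25% available; preferential 25%. → 25%.
Line C: passenger car → 8-1; diesel-engined → 8-1-2; g.v.w. 16 t → 8-1-2-3. Scheduled 37%. No special measure applies. → 37%.
Sum: 15% + 25% + 37% = 77%.

77%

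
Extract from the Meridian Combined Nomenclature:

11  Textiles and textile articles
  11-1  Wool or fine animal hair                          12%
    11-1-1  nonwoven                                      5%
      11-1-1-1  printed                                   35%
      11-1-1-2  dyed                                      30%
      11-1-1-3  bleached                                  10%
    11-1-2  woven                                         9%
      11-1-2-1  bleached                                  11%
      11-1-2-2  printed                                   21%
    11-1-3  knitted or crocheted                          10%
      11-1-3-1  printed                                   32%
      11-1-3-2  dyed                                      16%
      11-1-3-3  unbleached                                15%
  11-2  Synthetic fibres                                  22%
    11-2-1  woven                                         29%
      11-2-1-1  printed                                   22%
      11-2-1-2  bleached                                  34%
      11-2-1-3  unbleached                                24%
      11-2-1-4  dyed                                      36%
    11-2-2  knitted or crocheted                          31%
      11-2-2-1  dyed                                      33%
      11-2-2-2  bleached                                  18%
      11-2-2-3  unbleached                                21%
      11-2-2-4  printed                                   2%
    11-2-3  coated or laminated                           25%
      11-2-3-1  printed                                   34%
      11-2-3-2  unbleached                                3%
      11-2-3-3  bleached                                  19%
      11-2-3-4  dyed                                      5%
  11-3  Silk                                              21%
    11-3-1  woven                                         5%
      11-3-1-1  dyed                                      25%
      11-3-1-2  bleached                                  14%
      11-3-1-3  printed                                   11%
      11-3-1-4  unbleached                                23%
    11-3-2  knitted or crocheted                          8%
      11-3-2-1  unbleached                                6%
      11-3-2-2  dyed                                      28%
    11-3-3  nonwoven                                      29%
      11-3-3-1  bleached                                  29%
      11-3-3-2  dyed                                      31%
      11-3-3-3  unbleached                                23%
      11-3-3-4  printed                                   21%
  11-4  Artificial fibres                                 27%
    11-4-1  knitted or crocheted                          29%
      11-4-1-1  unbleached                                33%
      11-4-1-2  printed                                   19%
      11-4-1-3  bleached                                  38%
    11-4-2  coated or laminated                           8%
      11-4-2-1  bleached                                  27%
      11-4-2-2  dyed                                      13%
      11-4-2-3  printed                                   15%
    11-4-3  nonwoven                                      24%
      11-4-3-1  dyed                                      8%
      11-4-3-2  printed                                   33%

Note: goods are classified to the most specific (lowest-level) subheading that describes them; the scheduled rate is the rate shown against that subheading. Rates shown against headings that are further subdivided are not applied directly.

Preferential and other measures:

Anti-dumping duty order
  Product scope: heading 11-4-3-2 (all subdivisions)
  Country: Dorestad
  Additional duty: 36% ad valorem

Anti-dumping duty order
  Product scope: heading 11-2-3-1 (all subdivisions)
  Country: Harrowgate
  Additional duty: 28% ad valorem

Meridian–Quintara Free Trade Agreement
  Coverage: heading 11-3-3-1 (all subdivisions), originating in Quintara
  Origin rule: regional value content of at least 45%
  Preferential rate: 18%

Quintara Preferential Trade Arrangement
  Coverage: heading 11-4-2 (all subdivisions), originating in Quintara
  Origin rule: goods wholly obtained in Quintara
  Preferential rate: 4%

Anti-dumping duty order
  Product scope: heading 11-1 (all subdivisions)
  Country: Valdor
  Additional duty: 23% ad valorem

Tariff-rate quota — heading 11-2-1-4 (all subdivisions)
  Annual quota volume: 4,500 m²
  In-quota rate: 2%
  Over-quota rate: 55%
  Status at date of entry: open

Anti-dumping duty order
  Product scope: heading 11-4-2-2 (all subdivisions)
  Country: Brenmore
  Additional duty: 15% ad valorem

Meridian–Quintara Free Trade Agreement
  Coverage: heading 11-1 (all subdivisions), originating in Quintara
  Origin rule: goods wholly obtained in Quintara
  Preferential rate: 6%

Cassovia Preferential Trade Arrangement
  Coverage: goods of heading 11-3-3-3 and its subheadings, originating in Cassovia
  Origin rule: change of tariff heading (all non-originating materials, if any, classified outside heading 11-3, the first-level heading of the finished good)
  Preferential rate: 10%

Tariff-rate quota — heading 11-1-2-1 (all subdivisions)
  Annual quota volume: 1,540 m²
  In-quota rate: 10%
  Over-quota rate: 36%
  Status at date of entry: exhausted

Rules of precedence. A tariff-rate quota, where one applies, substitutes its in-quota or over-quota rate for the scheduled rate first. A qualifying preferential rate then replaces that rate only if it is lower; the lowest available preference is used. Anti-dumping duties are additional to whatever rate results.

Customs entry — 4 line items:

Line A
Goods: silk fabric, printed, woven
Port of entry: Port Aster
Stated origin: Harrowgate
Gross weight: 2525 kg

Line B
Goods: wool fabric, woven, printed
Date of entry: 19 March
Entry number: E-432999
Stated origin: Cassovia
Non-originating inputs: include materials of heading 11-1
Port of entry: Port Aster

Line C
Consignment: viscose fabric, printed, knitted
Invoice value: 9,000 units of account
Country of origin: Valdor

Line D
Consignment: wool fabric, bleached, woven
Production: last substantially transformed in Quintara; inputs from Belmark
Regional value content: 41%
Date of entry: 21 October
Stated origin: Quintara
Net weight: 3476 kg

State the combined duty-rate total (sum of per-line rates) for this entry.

Line A: silk → 11-3; woven → 11-3-1; printed → 11-3-1-3. Scheduled 11%. No special measure applies. → 11%.
Line B: wool → 11-1; woven → 11-1-2; printed → 11-1-2-2. Scheduled 21%. Cassovia agreement on 11-3-3-3: 11-1-2-2 not covered. → 21%.
Line C: viscose → 11-4; knitted → 11-4-1; printed → 11-4-1-2. Scheduled 19%. No special measure applies. → 19%.
Line D: wool → 11-1; woven → 11-1-2; bleached → 11-1-2-1. Scheduled 11%. quota on 11-1-2-1 exhausted → over-quota 36%; Quintara agreement on 11-3-3-1: 11-1-2-1 not covered; Quintara agreement on 11-4-2: 11-1-2-1 not covered; Quintara agreement on 11-1: not wholly obtained. → 36%.
Sum: 11% + 21% + 19% + 36% = 87%.

87%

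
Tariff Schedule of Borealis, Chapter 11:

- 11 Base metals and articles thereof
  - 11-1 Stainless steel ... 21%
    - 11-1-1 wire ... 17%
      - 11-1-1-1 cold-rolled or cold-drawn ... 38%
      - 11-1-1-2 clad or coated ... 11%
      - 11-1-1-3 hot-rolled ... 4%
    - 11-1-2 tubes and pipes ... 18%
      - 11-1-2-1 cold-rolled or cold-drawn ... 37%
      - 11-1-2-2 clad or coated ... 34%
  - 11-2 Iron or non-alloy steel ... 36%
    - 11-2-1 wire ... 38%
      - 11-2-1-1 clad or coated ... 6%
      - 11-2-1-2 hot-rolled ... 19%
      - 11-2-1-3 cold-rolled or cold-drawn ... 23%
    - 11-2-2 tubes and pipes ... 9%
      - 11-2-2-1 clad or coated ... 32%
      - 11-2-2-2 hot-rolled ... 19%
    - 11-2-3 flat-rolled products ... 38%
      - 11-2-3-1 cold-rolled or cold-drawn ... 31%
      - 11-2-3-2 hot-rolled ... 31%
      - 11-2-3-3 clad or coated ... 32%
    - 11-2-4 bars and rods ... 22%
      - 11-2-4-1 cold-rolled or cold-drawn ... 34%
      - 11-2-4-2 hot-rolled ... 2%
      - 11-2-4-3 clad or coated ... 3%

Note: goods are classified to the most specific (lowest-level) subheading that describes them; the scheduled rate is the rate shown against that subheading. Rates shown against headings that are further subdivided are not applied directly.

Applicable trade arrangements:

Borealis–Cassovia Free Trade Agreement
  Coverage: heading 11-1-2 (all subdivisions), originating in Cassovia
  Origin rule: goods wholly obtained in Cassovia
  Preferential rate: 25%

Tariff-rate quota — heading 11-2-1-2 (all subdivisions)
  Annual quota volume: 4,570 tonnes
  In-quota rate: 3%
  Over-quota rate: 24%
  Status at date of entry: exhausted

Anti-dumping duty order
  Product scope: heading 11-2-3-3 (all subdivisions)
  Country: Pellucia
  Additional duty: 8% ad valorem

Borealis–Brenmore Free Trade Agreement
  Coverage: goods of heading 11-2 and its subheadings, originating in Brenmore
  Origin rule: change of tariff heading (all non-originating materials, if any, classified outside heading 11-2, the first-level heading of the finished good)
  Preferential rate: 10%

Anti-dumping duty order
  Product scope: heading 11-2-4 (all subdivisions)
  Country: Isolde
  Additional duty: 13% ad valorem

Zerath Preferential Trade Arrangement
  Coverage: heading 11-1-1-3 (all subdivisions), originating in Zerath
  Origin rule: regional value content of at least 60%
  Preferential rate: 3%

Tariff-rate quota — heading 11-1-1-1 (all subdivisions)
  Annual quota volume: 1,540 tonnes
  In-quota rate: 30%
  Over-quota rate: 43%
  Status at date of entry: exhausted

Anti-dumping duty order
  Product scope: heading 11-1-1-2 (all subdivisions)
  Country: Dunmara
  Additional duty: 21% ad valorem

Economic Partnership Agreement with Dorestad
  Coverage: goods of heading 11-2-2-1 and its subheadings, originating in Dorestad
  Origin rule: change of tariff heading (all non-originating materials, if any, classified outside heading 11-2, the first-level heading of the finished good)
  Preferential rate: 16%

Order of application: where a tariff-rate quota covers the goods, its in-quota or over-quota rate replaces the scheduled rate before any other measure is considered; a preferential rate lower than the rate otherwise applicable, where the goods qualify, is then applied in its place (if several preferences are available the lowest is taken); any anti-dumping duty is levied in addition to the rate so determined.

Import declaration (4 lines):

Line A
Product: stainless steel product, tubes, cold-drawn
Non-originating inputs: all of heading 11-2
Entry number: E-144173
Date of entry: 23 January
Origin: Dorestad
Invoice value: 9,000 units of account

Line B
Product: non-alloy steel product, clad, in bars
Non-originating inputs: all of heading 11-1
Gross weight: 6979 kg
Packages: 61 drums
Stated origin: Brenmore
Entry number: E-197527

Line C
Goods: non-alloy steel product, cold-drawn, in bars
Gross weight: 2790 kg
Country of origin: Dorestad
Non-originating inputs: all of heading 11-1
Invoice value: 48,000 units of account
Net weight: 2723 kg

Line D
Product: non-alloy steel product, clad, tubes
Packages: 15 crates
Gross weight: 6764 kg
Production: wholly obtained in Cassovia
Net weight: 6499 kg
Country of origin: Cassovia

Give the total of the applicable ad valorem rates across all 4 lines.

106%

Line A: stainless steel → 11-1; tubes → 11-1-2; cold-drawn → 11-1-2-1. Scheduled 37%. Dorestad agreement on 11-2-2-1: 11-1-2-1 not covered. → 37%.
Line B: non-alloy steel → 11-2; in bars → 11-2-4; clad → 11-2-4-3. Scheduled 3%. Brenmore agreement on 11-2: CTH met → 10% available; preference 10% not lower than 3% → no reduction. → 3%.
Line C: non-alloy steel → 11-2; in bars → 11-2-4; cold-drawn → 11-2-4-1. Scheduled 34%. Dorestad agreement on 11-2-2-1: 11-2-4-1 not covered. → 34%.
Line D: non-alloy steel → 11-2; tubes → 11-2-2; clad → 11-2-2-1. Scheduled 32%. Cassovia agreement on 11-1-2: 11-2-2-1 not covered. → 32%.
Sum: 37% + 3% + 34% + 32% = 106%.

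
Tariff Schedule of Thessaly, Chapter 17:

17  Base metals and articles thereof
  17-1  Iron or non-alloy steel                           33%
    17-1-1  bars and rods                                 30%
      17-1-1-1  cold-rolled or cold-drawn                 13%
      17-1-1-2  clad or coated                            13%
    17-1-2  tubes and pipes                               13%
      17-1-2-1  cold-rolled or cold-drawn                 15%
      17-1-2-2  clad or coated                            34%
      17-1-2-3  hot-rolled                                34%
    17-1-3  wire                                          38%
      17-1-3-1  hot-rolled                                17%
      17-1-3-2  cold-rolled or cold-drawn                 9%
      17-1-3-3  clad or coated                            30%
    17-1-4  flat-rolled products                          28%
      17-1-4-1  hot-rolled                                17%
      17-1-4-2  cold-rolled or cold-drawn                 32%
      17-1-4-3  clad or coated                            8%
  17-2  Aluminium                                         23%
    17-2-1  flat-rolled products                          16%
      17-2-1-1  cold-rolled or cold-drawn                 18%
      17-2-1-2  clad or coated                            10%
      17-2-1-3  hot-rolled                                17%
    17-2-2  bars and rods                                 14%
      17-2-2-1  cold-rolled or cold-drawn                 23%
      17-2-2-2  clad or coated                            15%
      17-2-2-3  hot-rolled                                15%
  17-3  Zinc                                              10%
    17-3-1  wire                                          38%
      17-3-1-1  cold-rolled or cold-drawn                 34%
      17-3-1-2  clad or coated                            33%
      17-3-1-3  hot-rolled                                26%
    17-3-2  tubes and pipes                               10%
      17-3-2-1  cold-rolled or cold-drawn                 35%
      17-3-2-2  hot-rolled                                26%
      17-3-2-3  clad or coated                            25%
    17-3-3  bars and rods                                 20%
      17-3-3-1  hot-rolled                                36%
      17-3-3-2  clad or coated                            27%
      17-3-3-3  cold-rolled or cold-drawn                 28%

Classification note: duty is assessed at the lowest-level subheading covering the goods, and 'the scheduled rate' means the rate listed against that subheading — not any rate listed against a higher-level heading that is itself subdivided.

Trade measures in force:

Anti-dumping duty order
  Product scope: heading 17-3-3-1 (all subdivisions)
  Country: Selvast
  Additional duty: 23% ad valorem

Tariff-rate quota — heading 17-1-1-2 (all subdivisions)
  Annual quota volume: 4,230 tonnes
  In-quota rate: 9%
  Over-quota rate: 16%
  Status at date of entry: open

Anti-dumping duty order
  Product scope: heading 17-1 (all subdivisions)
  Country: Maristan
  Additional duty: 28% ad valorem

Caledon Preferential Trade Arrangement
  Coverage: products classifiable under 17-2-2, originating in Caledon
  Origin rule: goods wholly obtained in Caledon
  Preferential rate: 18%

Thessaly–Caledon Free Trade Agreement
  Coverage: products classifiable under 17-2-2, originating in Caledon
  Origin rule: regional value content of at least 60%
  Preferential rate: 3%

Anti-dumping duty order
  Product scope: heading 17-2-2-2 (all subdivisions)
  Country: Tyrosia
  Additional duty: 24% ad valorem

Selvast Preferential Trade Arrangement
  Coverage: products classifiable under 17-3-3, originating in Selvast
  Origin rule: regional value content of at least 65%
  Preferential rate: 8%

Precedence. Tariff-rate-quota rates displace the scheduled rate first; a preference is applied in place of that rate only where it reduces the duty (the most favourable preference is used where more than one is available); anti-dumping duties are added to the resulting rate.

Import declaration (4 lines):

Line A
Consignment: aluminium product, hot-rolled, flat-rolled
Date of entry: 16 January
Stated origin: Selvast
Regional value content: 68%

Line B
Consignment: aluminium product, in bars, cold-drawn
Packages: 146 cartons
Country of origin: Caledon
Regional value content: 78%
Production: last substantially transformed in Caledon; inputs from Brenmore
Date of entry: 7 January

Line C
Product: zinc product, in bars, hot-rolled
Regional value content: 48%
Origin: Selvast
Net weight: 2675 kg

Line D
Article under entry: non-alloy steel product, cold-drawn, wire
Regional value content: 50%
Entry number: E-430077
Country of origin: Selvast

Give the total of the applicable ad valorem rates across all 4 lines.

88%

Line A: aluminium → 17-2; flat-rolled → 17-2-1; hot-rolled → 17-2-1-3. Scheduled 17%. Selvast agreement on 17-3-3: 17-2-1-3 not covered. → 17%.
Line B: aluminium → 17-2; in bars → 17-2-2; cold-drawn → 17-2-2-1. Scheduled 23%. Caledon agreement on 17-2-2: not wholly obtained; Caledon agreement on 17-2-2: RVC ≥ 60% → 3% available; preferential 3%. → 3%.
Line C: zinc → 17-3; in bars → 17-3-3; hot-rolled → 17-3-3-1. Scheduled 36%. Selvast agreement on 17-3-3: RVC < 65%; anti-dumping (Selvast, 17-3-3-1): +23%; total 36% + 23% = 59%. → 59%.
Line D: non-alloy steel → 17-1; wire → 17-1-3; cold-drawn → 17-1-3-2. Scheduled 9%. Selvast agreement on 17-3-3: 17-1-3-2 not covered. → 9%.
Sum: 17% + 3% + 59% + 9% = 88%.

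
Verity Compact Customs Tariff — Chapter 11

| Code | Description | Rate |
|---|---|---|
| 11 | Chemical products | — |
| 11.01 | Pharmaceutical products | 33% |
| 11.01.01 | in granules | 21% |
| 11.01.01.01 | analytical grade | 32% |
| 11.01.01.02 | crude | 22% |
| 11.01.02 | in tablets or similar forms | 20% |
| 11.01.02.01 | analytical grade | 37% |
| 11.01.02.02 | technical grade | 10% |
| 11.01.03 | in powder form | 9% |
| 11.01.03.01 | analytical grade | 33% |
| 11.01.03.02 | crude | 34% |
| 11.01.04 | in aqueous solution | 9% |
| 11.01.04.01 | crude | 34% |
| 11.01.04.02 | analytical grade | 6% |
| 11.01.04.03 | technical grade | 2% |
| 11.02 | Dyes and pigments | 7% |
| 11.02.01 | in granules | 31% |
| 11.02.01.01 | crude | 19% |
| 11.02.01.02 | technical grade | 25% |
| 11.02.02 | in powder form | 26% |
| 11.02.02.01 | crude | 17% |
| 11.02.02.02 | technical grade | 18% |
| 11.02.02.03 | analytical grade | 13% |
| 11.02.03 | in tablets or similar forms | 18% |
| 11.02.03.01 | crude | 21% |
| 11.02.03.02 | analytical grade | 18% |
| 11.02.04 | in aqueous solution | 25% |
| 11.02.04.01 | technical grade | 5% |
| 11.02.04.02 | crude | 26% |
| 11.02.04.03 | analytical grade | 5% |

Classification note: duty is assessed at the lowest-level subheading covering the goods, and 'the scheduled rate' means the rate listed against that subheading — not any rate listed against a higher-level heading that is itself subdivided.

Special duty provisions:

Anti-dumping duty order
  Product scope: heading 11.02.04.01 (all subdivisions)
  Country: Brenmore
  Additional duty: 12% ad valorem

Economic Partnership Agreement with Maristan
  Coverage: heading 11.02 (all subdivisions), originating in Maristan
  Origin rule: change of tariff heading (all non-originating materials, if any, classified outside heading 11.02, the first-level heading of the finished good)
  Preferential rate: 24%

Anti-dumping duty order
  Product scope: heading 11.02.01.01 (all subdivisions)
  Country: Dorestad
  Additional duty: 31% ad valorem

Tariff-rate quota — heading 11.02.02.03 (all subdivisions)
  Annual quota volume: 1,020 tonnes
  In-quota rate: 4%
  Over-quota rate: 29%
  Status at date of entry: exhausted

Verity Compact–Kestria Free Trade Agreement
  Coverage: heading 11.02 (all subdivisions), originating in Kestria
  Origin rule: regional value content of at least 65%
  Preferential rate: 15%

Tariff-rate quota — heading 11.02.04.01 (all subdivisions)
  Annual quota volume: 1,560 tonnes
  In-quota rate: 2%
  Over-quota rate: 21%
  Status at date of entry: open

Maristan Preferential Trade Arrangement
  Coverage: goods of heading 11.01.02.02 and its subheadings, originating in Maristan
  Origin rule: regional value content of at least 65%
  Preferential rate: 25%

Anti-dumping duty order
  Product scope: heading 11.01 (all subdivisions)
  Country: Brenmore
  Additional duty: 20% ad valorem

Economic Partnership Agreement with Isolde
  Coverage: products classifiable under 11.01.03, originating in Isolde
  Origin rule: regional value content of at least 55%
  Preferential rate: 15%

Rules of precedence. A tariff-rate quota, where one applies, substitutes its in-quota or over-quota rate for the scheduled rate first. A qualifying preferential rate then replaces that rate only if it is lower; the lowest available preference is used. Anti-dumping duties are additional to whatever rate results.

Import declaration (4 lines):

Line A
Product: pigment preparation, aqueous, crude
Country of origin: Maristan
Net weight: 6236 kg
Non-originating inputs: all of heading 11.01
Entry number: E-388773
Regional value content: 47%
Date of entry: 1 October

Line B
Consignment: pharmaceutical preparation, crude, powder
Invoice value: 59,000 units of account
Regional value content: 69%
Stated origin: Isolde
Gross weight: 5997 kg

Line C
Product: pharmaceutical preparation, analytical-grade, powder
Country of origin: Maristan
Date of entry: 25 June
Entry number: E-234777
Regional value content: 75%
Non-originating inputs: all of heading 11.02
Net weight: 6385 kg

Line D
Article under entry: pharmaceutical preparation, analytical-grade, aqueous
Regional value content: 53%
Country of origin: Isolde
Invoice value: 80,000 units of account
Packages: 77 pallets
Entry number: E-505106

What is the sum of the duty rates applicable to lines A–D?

Line A: pigment → 11.02; aqueous → 11.02.04; crude → 11.02.04.02. Scheduled 26%. Maristan agreement on 11.02: CTH met → 24% available; Maristan agreement on 11.01.02.02: 11.02.04.02 not covered; preferential 24%. → 24%.
Line B: pharmaceutical → 11.01; powder → 11.01.03; crude → 11.01.03.02. Scheduled 34%. Isolde agreement on 11.01.03: RVC ≥ 55% → 15% available; preferential 15%. → 15%.
Line C: pharmaceutical → 11.01; powder → 11.01.03; analytical-grade → 11.01.03.01. Scheduled 33%. Maristan agreement on 11.02: 11.01.03.01 not covered; Maristan agreement on 11.01.02.02: 11.01.03.01 not covered. → 33%.
Line D: pharmaceutical → 11.01; aqueous → 11.01.04; analytical-grade → 11.01.04.02. Scheduled 6%. Isolde agreement on 11.01.03: 11.01.04.02 not covered. → 6%.
Sum: 24% + 15% + 33% + 6% = 78%.

78%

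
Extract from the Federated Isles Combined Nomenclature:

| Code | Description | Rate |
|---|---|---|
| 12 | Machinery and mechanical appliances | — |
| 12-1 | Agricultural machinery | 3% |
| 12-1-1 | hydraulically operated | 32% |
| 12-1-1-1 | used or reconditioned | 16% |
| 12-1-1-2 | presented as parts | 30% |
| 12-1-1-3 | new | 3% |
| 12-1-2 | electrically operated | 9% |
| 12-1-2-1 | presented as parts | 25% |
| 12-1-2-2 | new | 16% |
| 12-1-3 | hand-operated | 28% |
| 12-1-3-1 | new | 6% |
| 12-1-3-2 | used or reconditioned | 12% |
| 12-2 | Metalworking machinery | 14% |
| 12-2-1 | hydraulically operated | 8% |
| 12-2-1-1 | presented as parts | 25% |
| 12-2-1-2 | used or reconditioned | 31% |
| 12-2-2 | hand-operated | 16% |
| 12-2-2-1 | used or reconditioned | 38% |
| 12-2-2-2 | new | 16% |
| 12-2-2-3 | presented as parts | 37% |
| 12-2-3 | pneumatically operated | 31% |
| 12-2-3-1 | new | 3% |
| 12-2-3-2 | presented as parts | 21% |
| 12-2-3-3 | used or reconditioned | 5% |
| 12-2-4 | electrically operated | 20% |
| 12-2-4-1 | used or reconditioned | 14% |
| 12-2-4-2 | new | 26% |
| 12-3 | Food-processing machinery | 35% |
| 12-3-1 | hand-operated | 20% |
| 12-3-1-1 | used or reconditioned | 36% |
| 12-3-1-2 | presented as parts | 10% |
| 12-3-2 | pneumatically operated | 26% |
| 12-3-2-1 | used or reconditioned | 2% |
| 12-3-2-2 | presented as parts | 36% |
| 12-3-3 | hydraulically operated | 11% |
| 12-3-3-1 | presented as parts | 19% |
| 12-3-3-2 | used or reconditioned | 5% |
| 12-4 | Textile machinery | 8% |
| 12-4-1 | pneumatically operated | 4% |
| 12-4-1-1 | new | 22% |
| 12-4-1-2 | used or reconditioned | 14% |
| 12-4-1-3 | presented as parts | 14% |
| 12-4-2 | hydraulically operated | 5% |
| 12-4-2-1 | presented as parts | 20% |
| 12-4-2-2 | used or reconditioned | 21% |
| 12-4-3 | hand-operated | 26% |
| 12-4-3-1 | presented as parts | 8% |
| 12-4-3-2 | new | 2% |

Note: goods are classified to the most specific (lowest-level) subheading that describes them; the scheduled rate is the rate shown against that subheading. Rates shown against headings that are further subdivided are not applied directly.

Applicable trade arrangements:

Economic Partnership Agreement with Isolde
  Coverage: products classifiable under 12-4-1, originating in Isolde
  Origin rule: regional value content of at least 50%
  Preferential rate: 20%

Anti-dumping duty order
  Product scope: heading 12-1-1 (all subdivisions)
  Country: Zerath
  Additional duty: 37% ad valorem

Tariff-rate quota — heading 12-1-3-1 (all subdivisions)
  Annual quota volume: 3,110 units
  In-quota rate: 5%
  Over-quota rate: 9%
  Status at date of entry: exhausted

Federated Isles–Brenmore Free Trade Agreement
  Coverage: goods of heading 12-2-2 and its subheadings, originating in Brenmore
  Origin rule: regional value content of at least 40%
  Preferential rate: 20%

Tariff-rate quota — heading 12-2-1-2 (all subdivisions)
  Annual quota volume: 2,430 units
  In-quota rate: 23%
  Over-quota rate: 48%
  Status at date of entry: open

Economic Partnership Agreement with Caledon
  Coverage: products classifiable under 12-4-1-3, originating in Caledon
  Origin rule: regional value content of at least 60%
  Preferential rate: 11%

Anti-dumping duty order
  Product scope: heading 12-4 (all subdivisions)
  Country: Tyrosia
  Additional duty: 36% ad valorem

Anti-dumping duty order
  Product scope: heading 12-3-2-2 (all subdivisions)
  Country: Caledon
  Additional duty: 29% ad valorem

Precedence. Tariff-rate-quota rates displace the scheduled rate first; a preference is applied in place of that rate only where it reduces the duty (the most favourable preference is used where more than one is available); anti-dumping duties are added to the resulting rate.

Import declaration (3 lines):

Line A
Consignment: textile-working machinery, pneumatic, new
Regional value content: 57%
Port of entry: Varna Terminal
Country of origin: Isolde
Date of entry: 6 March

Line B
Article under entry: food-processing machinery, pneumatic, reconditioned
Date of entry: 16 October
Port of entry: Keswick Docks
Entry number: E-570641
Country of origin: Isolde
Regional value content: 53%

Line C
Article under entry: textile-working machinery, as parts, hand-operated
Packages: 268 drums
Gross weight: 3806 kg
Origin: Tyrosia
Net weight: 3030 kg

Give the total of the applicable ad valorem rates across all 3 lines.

66%

Line A: textile-working → 12-4; pneumatic → 12-4-1; new → 12-4-1-1. Scheduled 22%. Isolde agreement on 12-4-1: RVC ≥ 50% → 20% available; preferential 20%. → 20%.
Line B: food-processing → 12-3; pneumatic → 12-3-2; reconditioned → 12-3-2-1. Scheduled 2%. Isolde agreement on 12-4-1: 12-3-2-1 not covered. → 2%.
Line C: textile-working → 12-4; hand-operated → 12-4-3; as parts → 12-4-3-1. Scheduled 8%. anti-dumping (Tyrosia, 12-4): +36%; total 8% + 36% = 44%. → 44%.
Sum: 20% + 2% + 44% = 66%.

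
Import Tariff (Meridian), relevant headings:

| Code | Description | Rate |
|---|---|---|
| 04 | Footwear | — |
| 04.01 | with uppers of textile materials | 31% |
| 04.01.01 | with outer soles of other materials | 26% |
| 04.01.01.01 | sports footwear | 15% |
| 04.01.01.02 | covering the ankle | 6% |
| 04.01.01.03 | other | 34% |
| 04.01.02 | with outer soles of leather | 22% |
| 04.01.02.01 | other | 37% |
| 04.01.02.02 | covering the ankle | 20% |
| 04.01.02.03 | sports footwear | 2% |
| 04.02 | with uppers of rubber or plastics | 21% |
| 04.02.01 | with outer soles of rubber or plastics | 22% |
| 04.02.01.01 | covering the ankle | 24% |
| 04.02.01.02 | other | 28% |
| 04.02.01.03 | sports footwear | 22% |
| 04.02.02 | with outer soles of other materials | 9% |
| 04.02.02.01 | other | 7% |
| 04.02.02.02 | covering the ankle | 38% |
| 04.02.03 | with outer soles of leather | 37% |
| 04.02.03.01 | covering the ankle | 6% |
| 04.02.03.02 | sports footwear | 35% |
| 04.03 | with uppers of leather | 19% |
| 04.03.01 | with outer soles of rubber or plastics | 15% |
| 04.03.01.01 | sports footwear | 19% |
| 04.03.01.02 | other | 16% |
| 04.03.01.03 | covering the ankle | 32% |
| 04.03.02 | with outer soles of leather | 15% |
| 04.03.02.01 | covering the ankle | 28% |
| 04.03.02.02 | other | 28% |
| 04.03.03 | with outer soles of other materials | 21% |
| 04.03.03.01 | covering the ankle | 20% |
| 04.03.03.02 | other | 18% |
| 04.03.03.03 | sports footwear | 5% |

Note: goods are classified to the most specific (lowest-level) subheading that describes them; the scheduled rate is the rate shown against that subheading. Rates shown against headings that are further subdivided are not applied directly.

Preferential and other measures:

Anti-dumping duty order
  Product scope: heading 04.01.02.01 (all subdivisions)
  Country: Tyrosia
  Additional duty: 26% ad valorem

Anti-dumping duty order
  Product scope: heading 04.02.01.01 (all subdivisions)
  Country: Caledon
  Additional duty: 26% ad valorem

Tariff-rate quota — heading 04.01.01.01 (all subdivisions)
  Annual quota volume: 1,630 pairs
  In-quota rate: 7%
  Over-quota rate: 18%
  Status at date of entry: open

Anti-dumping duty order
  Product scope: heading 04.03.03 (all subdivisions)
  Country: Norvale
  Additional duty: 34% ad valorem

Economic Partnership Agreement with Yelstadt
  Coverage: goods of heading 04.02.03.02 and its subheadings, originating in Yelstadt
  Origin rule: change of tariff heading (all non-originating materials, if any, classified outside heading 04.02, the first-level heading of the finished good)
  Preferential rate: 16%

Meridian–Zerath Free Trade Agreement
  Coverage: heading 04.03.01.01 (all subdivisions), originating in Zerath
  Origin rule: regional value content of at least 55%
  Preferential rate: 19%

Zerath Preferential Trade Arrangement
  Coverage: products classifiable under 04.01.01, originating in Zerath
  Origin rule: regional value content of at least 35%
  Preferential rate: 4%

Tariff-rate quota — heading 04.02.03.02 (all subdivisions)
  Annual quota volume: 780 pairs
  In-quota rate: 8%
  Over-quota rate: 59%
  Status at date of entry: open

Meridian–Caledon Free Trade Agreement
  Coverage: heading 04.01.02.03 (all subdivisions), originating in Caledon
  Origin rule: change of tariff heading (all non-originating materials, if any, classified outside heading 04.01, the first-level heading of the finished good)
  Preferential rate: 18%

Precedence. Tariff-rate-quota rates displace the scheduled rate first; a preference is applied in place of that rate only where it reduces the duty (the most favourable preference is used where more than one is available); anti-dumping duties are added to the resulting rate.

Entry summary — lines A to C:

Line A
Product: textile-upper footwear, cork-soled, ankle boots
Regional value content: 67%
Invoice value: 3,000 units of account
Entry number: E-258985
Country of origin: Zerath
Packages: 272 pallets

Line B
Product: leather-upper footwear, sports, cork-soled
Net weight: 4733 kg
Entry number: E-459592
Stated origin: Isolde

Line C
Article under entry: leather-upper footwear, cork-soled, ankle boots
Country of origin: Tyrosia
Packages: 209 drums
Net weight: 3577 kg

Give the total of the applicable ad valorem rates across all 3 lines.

29%

Line A: textile-upper → 04.01; cork-soled → 04.01.01; ankle boots → 04.01.01.02. Scheduled 6%. Zerath agreement on 04.03.01.01: 04.01.01.02 not covered; Zerath agreement on 04.01.01: RVC ≥ 35% → 4% available; preferential 4%. → 4%.
Line B: leather-upper → 04.03; cork-soled → 04.03.03; sports → 04.03.03.03. Scheduled 5%. No special measure applies. → 5%.
Line C: leather-upper → 04.03; cork-soled → 04.03.03; ankle boots → 04.03.03.01. Scheduled 20%. No special measure applies. → 20%.
Sum: 4% + 5% + 20% = 29%.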